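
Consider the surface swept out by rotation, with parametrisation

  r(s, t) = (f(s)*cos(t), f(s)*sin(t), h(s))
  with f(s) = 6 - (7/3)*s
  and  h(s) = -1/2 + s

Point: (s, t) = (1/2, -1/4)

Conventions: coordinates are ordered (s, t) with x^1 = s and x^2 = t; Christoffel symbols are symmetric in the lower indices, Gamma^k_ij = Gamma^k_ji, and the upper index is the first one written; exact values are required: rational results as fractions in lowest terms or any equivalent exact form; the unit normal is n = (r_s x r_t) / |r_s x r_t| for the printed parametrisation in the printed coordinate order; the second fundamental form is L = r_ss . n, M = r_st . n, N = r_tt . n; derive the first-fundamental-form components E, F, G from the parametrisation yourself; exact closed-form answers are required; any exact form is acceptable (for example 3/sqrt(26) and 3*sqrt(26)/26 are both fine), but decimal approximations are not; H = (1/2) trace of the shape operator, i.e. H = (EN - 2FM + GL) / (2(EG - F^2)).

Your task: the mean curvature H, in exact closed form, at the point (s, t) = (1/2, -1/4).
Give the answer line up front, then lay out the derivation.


Answer: H = 9*sqrt(58)/1682

f = 29/6, f' = -7/3, f'' = 0, h' = 1, h'' = 0
E = 58/9, F = 0, G = 841/36; answer radicand W^2 = 58/9
unnormalised second-form numerators: l = 0, m = 0, n = 29/6; L = l/sqrt(58/9), and similarly M = m/sqrt(W^2), N = n/sqrt(W^2)
H = (E*n - 2*F*m + G*l) / (2*(EG - F^2)*sqrt(W^2)); E*n - 2*F*m + G*l = 841/27, EG - F^2 = 24389/162, so H = (3/29)/sqrt(58/9)


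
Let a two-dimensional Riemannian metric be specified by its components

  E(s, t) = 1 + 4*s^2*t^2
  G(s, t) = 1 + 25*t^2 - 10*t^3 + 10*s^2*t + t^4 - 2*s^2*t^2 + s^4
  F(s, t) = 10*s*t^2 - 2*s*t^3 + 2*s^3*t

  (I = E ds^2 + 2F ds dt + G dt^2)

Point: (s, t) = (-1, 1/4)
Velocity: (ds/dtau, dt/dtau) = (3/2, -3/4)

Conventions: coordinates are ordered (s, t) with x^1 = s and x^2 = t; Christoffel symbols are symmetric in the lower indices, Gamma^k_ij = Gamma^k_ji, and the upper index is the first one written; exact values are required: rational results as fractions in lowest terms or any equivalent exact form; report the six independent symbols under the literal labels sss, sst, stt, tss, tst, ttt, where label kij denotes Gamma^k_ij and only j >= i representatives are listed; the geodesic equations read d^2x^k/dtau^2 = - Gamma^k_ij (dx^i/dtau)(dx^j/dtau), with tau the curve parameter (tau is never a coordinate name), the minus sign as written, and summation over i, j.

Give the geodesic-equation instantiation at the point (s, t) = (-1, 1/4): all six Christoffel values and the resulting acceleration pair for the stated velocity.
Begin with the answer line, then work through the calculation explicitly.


Answer: Gamma_sss = -64/1545, Gamma_sst = 256/1545, Gamma_stt = -192/515, Gamma_tss = 56/309, Gamma_tst = -224/309, Gamma_ttt = 168/103; accelerations (d^2s/dtau^2, d^2t/dtau^2) = (348/515, -609/206)

E = 5/4, F = -35/32, G = 1481/256 at the point
E_s = -1/2, E_t = 2, F_s = 67/32, F_t = -53/8, G_s = -35/4, G_t = 315/16
EG - F^2 = 1545/256;  g^inv = (256/1545) * [[1481/256, 35/32], [35/32, 5/4]]
first-kind symbols [ij,l] = (1/2)(d_i g_jl + d_j g_il - d_l g_ij): [ss,s] = E_s/2 = -1/4, [ss,t] = F_s - E_t/2 = 35/32, [st,s] = E_t/2 = 1, [st,t] = G_s/2 = -35/8, [tt,s] = F_t - G_s/2 = -9/4, [tt,t] = G_t/2 = 315/32
Gamma^s_ij = (G*[ij,s] - F*[ij,t])/(EG - F^2), Gamma^t_ij = (E*[ij,t] - F*[ij,s])/(EG - F^2)
Gamma_sss = -64/1545, Gamma_sst = 256/1545, Gamma_stt = -192/515, Gamma_tss = 56/309, Gamma_tst = -224/309, Gamma_ttt = 168/103
d^2s/dtau^2 = -(Gamma_sss*(3/2)^2 + 2*Gamma_sst*(3/2)*(-3/4) + Gamma_stt*(-3/4)^2) = 348/515
d^2t/dtau^2 = -(Gamma_tss*(3/2)^2 + 2*Gamma_tst*(3/2)*(-3/4) + Gamma_ttt*(-3/4)^2) = -609/206


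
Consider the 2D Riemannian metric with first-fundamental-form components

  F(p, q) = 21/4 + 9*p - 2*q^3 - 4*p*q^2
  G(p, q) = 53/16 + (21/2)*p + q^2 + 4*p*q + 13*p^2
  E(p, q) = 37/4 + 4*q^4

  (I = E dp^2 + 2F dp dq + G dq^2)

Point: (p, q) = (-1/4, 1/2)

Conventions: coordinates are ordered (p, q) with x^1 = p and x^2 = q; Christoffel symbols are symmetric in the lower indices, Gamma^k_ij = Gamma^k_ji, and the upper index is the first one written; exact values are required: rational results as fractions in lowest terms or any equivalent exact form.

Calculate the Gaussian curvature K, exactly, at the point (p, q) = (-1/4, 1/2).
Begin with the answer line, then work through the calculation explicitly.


Answer: K = -4536/529

E = 19/2, F = 3, G = 5/4, EG - F^2 = 23/8 at the point
E_p = 0, E_q = 2, F_p = 8, F_q = -1/2, G_p = 6, G_q = 0
E_qq = 12, F_pq = -4, G_pp = 26
Apply the Brioschi formula K = (det M1 - det M2)/(EG - F^2)^2 over the derivative matrices of E, F, G.
M1 = [[-E_qq/2 + F_pq - G_pp/2, E_p/2, F_p - E_q/2], [F_q - G_p/2, E, F], [G_q/2, F, G]] = [[-23, 0, 7], [-7/2, 19/2, 3], [0, 3, 5/4]]; det M1 = -1117/8
M2 = [[0, E_q/2, G_p/2], [E_q/2, E, F], [G_p/2, F, G]] = [[0, 1, 3], [1, 19/2, 3], [3, 3, 5/4]]; det M2 = -275/4
det M1 - det M2 = -567/8; K = -567/8 / (23/8)^2 = -4536/529


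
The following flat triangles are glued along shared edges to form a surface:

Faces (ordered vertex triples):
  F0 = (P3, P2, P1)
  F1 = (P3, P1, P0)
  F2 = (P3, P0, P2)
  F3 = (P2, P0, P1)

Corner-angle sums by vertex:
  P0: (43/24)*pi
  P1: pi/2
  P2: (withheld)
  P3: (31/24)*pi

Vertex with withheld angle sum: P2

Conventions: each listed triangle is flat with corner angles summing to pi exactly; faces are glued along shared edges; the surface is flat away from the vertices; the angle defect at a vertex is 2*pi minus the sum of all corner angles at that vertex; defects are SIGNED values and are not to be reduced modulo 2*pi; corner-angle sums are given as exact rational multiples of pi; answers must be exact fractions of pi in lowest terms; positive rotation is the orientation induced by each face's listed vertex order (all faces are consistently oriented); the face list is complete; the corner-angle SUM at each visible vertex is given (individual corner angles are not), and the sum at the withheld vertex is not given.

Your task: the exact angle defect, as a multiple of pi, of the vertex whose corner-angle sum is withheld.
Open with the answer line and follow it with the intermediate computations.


Answer: defect(P2) = (19/12)*pi

V = 4, E = 6, F = 4; chi = V - E + F = 2
Gauss-Bonnet: total defect = 2*pi*chi = 4*pi; visible defects sum to (29/12)*pi


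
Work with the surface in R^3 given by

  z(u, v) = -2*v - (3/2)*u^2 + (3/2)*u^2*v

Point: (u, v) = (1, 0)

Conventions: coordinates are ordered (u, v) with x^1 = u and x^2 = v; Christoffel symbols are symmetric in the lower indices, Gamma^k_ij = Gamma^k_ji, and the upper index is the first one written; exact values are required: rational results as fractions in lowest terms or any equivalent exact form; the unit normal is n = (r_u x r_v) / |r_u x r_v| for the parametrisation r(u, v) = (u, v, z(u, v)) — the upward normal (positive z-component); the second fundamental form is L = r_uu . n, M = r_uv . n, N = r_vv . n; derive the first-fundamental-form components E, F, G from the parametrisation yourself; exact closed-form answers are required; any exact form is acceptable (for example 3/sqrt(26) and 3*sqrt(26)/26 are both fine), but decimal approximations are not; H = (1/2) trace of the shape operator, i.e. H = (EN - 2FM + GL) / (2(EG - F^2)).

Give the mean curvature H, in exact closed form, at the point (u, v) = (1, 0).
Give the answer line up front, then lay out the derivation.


Answer: H = -51*sqrt(41)/1681

z_u = -3, z_v = -1/2, z_uu = -3, z_uv = 3, z_vv = 0
E = 10, F = 3/2, G = 5/4; answer radicand W^2 = 41/4
unnormalised second-form numerators: l = -3, m = 3, n = 0; L = l/sqrt(41/4), and similarly M = m/sqrt(W^2), N = n/sqrt(W^2)
H = (E*n - 2*F*m + G*l) / (2*(EG - F^2)*sqrt(W^2)); E*n - 2*F*m + G*l = -51/4, EG - F^2 = 41/4, so H = (-51/82)/sqrt(41/4)


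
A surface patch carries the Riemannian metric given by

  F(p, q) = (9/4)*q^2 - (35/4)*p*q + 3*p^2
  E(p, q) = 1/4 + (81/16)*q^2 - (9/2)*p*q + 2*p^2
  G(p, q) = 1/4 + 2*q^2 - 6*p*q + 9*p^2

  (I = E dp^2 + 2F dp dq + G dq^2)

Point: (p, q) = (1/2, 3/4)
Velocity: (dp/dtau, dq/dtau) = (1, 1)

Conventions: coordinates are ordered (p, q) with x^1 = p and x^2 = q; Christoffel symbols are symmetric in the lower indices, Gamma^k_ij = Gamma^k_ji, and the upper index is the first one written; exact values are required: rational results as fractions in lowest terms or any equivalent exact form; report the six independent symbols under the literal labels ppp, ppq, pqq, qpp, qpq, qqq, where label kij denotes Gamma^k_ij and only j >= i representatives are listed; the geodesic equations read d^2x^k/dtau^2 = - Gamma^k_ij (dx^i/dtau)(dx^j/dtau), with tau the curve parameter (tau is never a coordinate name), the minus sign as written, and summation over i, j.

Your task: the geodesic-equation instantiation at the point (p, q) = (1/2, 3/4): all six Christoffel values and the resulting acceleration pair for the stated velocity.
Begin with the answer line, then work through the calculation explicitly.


Answer: Gamma_ppp = -36191/4197, Gamma_ppq = 8904/1399, Gamma_pqq = -18304/4197, Gamma_qpp = -69789/5596, Gamma_qpq = 10485/1399, Gamma_qqq = -5616/1399; accelerations (d^2p/dtau^2, d^2q/dtau^2) = (357/1399, 8373/5596)

E = 489/256, F = -81/64, G = 11/8 at the point
E_p = -11/8, E_q = 171/32, F_p = -57/16, F_q = -1, G_p = 9/2, G_q = 0
EG - F^2 = 4197/4096;  g^inv = (4096/4197) * [[11/8, 81/64], [81/64, 489/256]]
first-kind symbols [ij,l] = (1/2)(d_i g_jl + d_j g_il - d_l g_ij): [pp,p] = E_p/2 = -11/16, [pp,q] = F_p - E_q/2 = -399/64, [pq,p] = E_q/2 = 171/64, [pq,q] = G_p/2 = 9/4, [qq,p] = F_q - G_p/2 = -13/4, [qq,q] = G_q/2 = 0
Gamma^p_ij = (G*[ij,p] - F*[ij,q])/(EG - F^2), Gamma^q_ij = (E*[ij,q] - F*[ij,p])/(EG - F^2)
Gamma_ppp = -36191/4197, Gamma_ppq = 8904/1399, Gamma_pqq = -18304/4197, Gamma_qpp = -69789/5596, Gamma_qpq = 10485/1399, Gamma_qqq = -5616/1399
d^2p/dtau^2 = -(Gamma_ppp*(1)^2 + 2*Gamma_ppq*(1)*(1) + Gamma_pqq*(1)^2) = 357/1399
d^2q/dtau^2 = -(Gamma_qpp*(1)^2 + 2*Gamma_qpq*(1)*(1) + Gamma_qqq*(1)^2) = 8373/5596


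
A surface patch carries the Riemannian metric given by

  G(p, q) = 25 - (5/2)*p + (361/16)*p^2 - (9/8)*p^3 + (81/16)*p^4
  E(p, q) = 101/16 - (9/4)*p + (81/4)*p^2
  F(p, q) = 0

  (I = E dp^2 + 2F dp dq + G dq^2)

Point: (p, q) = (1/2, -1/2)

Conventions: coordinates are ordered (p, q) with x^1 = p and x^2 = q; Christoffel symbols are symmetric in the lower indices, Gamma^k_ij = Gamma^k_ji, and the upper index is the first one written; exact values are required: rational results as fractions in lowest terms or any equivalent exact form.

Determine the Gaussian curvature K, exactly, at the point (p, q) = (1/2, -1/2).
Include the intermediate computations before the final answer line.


E = 41/4, F = 0, G = 7569/256, EG - F^2 = 310329/1024 at the point
E_p = 18, E_q = 0, F_p = 0, F_q = 0, G_p = 87/4, G_q = 0
E_qq = 0, F_pq = 0, G_pp = 911/16
Apply the Brioschi formula K = (det M1 - det M2)/(EG - F^2)^2 over the derivative matrices of E, F, G.
M1 = [[-E_qq/2 + F_pq - G_pp/2, E_p/2, F_p - E_q/2], [F_q - G_p/2, E, F], [G_q/2, F, G]] = [[-911/32, 9, 0], [-87/8, 41/4, 0], [0, 0, 7569/256]]; det M1 = -187885287/32768
M2 = [[0, E_q/2, G_p/2], [E_q/2, E, F], [G_p/2, F, G]] = [[0, 0, 87/8], [0, 41/4, 0], [87/8, 0, 7569/256]]; det M2 = -310329/256
det M1 - det M2 = -148163175/32768; K = -148163175/32768 / (310329/1024)^2 = -2400/48749

Answer: K = -2400/48749


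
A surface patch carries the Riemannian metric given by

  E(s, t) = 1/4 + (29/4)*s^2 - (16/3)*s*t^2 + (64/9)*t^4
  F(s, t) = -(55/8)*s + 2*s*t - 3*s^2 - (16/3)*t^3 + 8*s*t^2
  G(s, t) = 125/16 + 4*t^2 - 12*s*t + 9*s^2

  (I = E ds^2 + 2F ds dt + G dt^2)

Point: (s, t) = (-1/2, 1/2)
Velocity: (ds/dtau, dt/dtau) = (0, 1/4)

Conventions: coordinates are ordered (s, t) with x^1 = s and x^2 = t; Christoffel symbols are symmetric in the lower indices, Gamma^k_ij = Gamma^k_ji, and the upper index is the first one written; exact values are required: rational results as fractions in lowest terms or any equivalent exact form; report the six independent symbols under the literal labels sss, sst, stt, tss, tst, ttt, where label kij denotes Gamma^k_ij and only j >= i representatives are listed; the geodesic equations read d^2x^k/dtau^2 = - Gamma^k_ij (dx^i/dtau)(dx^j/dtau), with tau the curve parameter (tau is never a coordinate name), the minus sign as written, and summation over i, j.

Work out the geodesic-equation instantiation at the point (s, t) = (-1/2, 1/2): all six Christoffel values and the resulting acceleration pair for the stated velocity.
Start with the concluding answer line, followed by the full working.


Answer: Gamma_sss = -2014/1533, Gamma_sst = 549/511, Gamma_stt = -39/73, Gamma_tss = -26996/114975, Gamma_tst = -4393/7665, Gamma_ttt = 137/365; accelerations (d^2s/dtau^2, d^2t/dtau^2) = (39/1168, -137/5840)

E = 457/144, F = 25/48, G = 225/16 at the point
E_s = -103/12, E_t = 56/9, F_s = -7/8, F_t = -9, G_s = -15, G_t = 10
EG - F^2 = 12775/288;  g^inv = (288/12775) * [[225/16, -25/48], [-25/48, 457/144]]
first-kind symbols [ij,l] = (1/2)(d_i g_jl + d_j g_il - d_l g_ij): [ss,s] = E_s/2 = -103/24, [ss,t] = F_s - E_t/2 = -287/72, [st,s] = E_t/2 = 28/9, [st,t] = G_s/2 = -15/2, [tt,s] = F_t - G_s/2 = -3/2, [tt,t] = G_t/2 = 5
Gamma^s_ij = (G*[ij,s] - F*[ij,t])/(EG - F^2), Gamma^t_ij = (E*[ij,t] - F*[ij,s])/(EG - F^2)
Gamma_sss = -2014/1533, Gamma_sst = 549/511, Gamma_stt = -39/73, Gamma_tss = -26996/114975, Gamma_tst = -4393/7665, Gamma_ttt = 137/365
d^2s/dtau^2 = -(Gamma_sss*(0)^2 + 2*Gamma_sst*(0)*(1/4) + Gamma_stt*(1/4)^2) = 39/1168
d^2t/dtau^2 = -(Gamma_tss*(0)^2 + 2*Gamma_tst*(0)*(1/4) + Gamma_ttt*(1/4)^2) = -137/5840


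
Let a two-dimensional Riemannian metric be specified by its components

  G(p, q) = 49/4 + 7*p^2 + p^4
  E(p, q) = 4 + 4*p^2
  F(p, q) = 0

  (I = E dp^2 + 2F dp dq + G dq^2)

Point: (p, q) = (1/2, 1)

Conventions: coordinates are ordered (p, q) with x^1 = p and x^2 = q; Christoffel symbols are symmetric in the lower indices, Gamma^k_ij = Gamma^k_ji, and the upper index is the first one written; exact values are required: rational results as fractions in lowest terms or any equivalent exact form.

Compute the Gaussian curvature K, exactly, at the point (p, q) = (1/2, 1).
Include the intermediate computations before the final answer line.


E = 5, F = 0, G = 225/16, EG - F^2 = 1125/16 at the point
E_p = 4, E_q = 0, F_p = 0, F_q = 0, G_p = 15/2, G_q = 0
E_qq = 0, F_pq = 0, G_pp = 17
Using the Brioschi determinant formula for K from the metric derivatives:
M1 = [[-E_qq/2 + F_pq - G_pp/2, E_p/2, F_p - E_q/2], [F_q - G_p/2, E, F], [G_q/2, F, G]] = [[-17/2, 2, 0], [-15/4, 5, 0], [0, 0, 225/16]]; det M1 = -7875/16
M2 = [[0, E_q/2, G_p/2], [E_q/2, E, F], [G_p/2, F, G]] = [[0, 0, 15/4], [0, 5, 0], [15/4, 0, 225/16]]; det M2 = -1125/16
det M1 - det M2 = -3375/8; K = -3375/8 / (1125/16)^2 = -32/375

Answer: K = -32/375


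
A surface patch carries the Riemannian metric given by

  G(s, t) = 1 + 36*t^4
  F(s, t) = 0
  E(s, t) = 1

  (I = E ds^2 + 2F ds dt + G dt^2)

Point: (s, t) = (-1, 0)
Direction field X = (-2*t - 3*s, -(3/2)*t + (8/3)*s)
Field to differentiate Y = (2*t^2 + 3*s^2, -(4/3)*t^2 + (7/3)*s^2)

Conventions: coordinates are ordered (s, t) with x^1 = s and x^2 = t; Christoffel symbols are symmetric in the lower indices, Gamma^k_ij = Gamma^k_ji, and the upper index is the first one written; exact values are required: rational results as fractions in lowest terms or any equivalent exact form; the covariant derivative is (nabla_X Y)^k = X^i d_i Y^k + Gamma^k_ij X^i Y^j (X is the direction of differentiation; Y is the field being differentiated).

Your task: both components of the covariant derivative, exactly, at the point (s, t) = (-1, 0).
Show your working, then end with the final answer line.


E = 1, F = 0, G = 1 at the point
E_s = 0, E_t = 0, F_s = 0, F_t = 0, G_s = 0, G_t = 0
EG - F^2 = 1;  g^inv = (1) * [[1, 0], [0, 1]]
first-kind symbols [ij,l] = (1/2)(d_i g_jl + d_j g_il - d_l g_ij): [ss,s] = E_s/2 = 0, [ss,t] = F_s - E_t/2 = 0, [st,s] = E_t/2 = 0, [st,t] = G_s/2 = 0, [tt,s] = F_t - G_s/2 = 0, [tt,t] = G_t/2 = 0
Gamma^s_ij = (G*[ij,s] - F*[ij,t])/(EG - F^2), Gamma^t_ij = (E*[ij,t] - F*[ij,s])/(EG - F^2)
Gamma_sss = 0, Gamma_sst = 0, Gamma_stt = 0, Gamma_tss = 0, Gamma_tst = 0, Gamma_ttt = 0
X = (3, -8/3), Y = (3, 7/3) at the point

Answer: (nabla_X Y)^s = -18, (nabla_X Y)^t = -14


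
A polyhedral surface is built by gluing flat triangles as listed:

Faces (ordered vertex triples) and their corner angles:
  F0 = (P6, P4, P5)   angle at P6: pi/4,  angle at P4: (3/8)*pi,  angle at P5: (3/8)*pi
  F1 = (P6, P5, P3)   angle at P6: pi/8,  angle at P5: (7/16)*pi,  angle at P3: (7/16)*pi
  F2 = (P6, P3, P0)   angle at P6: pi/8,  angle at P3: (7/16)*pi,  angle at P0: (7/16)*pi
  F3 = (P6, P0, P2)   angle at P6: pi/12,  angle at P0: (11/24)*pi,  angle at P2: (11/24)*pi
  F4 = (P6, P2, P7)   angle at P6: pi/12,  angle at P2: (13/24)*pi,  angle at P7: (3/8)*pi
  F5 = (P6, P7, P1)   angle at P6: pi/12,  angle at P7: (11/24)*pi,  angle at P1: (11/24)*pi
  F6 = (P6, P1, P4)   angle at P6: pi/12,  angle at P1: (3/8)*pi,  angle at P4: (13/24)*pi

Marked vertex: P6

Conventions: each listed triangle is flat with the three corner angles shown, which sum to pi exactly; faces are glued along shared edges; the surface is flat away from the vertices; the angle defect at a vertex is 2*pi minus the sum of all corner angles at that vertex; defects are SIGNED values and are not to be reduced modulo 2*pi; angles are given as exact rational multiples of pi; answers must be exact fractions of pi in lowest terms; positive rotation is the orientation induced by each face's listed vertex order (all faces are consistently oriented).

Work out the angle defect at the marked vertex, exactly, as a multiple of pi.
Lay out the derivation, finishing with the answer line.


Sum of corner angles at P6: (5/6)*pi
defect = 2*pi - (5/6)*pi

Answer: defect(P6) = (7/6)*pi


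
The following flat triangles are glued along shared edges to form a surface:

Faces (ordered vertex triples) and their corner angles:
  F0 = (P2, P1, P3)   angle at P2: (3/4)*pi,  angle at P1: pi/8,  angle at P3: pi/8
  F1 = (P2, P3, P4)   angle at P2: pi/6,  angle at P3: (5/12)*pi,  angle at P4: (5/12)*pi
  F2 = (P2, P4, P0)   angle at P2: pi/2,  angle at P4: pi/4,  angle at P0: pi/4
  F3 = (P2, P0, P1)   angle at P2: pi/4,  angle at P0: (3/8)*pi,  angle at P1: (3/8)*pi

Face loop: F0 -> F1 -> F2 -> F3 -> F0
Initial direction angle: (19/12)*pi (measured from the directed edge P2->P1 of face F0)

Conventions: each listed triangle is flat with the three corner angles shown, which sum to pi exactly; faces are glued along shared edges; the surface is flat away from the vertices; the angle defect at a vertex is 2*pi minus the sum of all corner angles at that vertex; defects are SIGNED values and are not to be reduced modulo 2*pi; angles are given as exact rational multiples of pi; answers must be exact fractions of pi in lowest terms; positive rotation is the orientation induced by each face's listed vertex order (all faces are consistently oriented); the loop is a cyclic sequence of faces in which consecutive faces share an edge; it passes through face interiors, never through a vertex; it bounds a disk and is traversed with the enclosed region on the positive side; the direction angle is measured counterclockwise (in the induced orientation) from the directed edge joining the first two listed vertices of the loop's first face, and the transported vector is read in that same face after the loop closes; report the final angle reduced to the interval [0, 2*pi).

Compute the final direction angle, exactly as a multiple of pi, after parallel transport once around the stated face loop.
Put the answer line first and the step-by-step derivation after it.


Answer: final direction angle = (23/12)*pi

enclosed vertex P2: corner angles sum to (5/3)*pi, defect = 2*pi - (5/3)*pi = pi/3
adding the enclosed defects to the starting angle (mod 2*pi, induced orientation) gives the holonomy
final angle = (19/12)*pi + pi/3 = (23/12)*pi (mod 2*pi)


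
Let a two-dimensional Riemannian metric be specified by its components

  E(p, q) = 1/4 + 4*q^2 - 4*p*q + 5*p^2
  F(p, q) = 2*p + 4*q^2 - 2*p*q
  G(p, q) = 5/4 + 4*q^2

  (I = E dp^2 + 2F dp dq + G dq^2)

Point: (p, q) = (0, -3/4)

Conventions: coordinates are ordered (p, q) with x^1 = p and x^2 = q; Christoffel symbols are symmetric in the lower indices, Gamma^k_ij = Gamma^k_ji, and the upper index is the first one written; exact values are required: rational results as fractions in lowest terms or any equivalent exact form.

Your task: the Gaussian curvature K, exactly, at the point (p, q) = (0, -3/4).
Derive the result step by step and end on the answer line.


E = 5/2, F = 9/4, G = 7/2, EG - F^2 = 59/16 at the point
E_p = 3, E_q = -6, F_p = 7/2, F_q = -6, G_p = 0, G_q = -6
E_qq = 8, F_pq = -2, G_pp = 0
Using the Brioschi determinant formula for K from the metric derivatives:
M1 = [[-E_qq/2 + F_pq - G_pp/2, E_p/2, F_p - E_q/2], [F_q - G_p/2, E, F], [G_q/2, F, G]] = [[-6, 3/2, 13/2], [-6, 5/2, 9/4], [-3, 9/4, 7/2]]; det M1 = -159/4
M2 = [[0, E_q/2, G_p/2], [E_q/2, E, F], [G_p/2, F, G]] = [[0, -3, 0], [-3, 5/2, 9/4], [0, 9/4, 7/2]]; det M2 = -63/2
det M1 - det M2 = -33/4; K = -33/4 / (59/16)^2 = -2112/3481

Answer: K = -2112/3481


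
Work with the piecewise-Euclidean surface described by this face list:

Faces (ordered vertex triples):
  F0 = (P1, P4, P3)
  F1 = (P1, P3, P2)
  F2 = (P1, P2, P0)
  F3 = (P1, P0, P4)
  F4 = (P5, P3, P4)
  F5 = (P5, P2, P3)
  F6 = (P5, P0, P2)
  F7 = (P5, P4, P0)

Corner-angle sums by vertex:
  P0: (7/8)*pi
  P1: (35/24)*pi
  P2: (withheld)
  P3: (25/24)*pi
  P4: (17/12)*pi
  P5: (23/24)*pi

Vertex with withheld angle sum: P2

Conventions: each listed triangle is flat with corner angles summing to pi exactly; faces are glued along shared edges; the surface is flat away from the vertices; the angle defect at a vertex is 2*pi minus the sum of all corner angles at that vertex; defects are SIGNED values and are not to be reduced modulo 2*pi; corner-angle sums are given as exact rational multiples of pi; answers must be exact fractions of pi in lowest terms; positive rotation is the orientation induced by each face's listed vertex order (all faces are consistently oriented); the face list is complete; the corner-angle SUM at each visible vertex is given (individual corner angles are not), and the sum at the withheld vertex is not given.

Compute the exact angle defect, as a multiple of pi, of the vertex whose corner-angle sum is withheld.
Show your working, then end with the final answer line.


V = 6, E = 12, F = 8; chi = V - E + F = 2
Gauss-Bonnet: total defect = 2*pi*chi = 4*pi; visible defects sum to (17/4)*pi

Answer: defect(P2) = -pi/4


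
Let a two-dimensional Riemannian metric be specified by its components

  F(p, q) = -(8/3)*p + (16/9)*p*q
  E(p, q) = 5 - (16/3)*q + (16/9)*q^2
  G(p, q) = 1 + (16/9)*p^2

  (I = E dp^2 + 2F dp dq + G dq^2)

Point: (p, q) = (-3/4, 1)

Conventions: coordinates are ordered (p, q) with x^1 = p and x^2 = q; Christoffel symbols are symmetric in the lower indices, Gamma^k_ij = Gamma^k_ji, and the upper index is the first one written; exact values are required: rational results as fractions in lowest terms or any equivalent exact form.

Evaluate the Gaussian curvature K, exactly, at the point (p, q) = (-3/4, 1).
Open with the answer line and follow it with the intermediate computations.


Answer: K = -36/121

E = 13/9, F = 2/3, G = 2, EG - F^2 = 22/9 at the point
E_p = 0, E_q = -16/9, F_p = -8/9, F_q = -4/3, G_p = -8/3, G_q = 0
E_qq = 32/9, F_pq = 16/9, G_pp = 32/9
K follows from Brioschi's formula, (det M1 - det M2)/(EG - F^2)^2.
M1 = [[-E_qq/2 + F_pq - G_pp/2, E_p/2, F_p - E_q/2], [F_q - G_p/2, E, F], [G_q/2, F, G]] = [[-16/9, 0, 0], [0, 13/9, 2/3], [0, 2/3, 2]]; det M1 = -352/81
M2 = [[0, E_q/2, G_p/2], [E_q/2, E, F], [G_p/2, F, G]] = [[0, -8/9, -4/3], [-8/9, 13/9, 2/3], [-4/3, 2/3, 2]]; det M2 = -208/81
det M1 - det M2 = -16/9; K = -16/9 / (22/9)^2 = -36/121


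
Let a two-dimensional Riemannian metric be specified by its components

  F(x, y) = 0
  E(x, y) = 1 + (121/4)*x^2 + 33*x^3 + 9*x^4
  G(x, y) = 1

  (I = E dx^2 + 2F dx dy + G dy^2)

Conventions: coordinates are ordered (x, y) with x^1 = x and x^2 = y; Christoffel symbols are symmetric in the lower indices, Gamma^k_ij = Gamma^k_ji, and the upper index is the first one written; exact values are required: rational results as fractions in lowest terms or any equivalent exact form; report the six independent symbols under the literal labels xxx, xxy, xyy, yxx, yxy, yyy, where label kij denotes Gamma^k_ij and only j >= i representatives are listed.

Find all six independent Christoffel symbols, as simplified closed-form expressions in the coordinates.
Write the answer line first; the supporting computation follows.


Answer: Gamma_xxx = (72*x^3 + 198*x^2 + 121*x)/(36*x^4 + 132*x^3 + 121*x^2 + 4), Gamma_xxy = 0, Gamma_xyy = 0, Gamma_yxx = 0, Gamma_yxy = 0, Gamma_yyy = 0

E = 1 + (121/4)*x^2 + 33*x^3 + 9*x^4; F = 0; G = 1
Gamma^k_ij = (1/2) g^{kl} (d_i g_jl + d_j g_il - d_l g_ij), with g^inv = (1/(EG-F^2)) [[G, -F], [-F, E]]
first partials: E_x = (121/2)*x + 99*x^2 + 36*x^3, E_y = 0, F_x = 0, F_y = 0, G_x = 0, G_y = 0
D = EG - F^2 = 1 + (121/4)*x^2 + 33*x^3 + 9*x^4
expanded: Gamma^x_xx = (G E_x - 2F F_x + F E_y)/(2D), Gamma^x_xy = (G E_y - F G_x)/(2D), Gamma^x_yy = (2G F_y - G G_x - F G_y)/(2D), Gamma^y_xx = (2E F_x - E E_y - F E_x)/(2D), Gamma^y_xy = (E G_x - F E_y)/(2D), Gamma^y_yy = (E G_y - 2F F_y + F G_x)/(2D); substitute and cancel common factors


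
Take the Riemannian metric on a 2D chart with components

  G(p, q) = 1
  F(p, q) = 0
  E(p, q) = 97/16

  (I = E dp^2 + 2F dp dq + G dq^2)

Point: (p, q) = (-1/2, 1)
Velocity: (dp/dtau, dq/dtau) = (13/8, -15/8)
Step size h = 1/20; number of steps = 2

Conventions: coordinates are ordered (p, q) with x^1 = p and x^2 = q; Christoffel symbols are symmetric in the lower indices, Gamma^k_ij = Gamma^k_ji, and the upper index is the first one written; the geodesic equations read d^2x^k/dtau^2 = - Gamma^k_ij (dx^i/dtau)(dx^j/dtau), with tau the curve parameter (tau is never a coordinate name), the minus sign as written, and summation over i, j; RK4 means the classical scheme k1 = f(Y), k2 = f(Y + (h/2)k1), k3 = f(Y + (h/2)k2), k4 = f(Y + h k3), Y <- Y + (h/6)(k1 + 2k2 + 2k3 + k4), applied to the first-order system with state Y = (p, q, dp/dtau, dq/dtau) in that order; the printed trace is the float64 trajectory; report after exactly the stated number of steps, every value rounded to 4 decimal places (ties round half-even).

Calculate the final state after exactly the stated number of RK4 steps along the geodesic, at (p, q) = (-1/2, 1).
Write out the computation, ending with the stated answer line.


f(Y) = (dp/dtau, dq/dtau, -Gamma^p_ij Y'^i Y'^j, -Gamma^q_ij Y'^i Y'^j) with the Gammas evaluated at the stage position; h = 0.050000; intermediate values shown to 6 dp
step 0: p = -0.5000, q = 1.0000, dp/dtau = 1.6250, dq/dtau = -1.8750
step 1:
  k1: at (p, q) = (-0.500000, 1.000000), (dp/dtau, dq/dtau) = (1.625000, -1.875000); Gamma_ppp = 0.000000, Gamma_ppq = 0.000000, Gamma_pqq = 0.000000, Gamma_qpp = 0.000000, Gamma_qpq = 0.000000, Gamma_qqq = 0.000000; k1 = (1.625000, -1.875000, 0.000000, 0.000000)
  k2: at (p, q) = (-0.459375, 0.953125), (dp/dtau, dq/dtau) = (1.625000, -1.875000); Gamma_ppp = 0.000000, Gamma_ppq = 0.000000, Gamma_pqq = 0.000000, Gamma_qpp = 0.000000, Gamma_qpq = 0.000000, Gamma_qqq = 0.000000; k2 = (1.625000, -1.875000, 0.000000, 0.000000)
  k3: at (p, q) = (-0.459375, 0.953125), (dp/dtau, dq/dtau) = (1.625000, -1.875000); Gamma_ppp = 0.000000, Gamma_ppq = 0.000000, Gamma_pqq = 0.000000, Gamma_qpp = 0.000000, Gamma_qpq = 0.000000, Gamma_qqq = 0.000000; k3 = (1.625000, -1.875000, 0.000000, 0.000000)
  k4: at (p, q) = (-0.418750, 0.906250), (dp/dtau, dq/dtau) = (1.625000, -1.875000); Gamma_ppp = 0.000000, Gamma_ppq = 0.000000, Gamma_pqq = 0.000000, Gamma_qpp = 0.000000, Gamma_qpq = 0.000000, Gamma_qqq = 0.000000; k4 = (1.625000, -1.875000, 0.000000, 0.000000)
  Y <- Y + (h/6)(k1 + 2k2 + 2k3 + k4): p = -0.4188, q = 0.9062, dp/dtau = 1.6250, dq/dtau = -1.8750
step 2:
  k1: at (p, q) = (-0.418750, 0.906250), (dp/dtau, dq/dtau) = (1.625000, -1.875000); Gamma_ppp = 0.000000, Gamma_ppq = 0.000000, Gamma_pqq = 0.000000, Gamma_qpp = 0.000000, Gamma_qpq = 0.000000, Gamma_qqq = 0.000000; k1 = (1.625000, -1.875000, 0.000000, 0.000000)
  k2: at (p, q) = (-0.378125, 0.859375), (dp/dtau, dq/dtau) = (1.625000, -1.875000); Gamma_ppp = 0.000000, Gamma_ppq = 0.000000, Gamma_pqq = 0.000000, Gamma_qpp = 0.000000, Gamma_qpq = 0.000000, Gamma_qqq = 0.000000; k2 = (1.625000, -1.875000, 0.000000, 0.000000)
  k3: at (p, q) = (-0.378125, 0.859375), (dp/dtau, dq/dtau) = (1.625000, -1.875000); Gamma_ppp = 0.000000, Gamma_ppq = 0.000000, Gamma_pqq = 0.000000, Gamma_qpp = 0.000000, Gamma_qpq = 0.000000, Gamma_qqq = 0.000000; k3 = (1.625000, -1.875000, 0.000000, 0.000000)
  k4: at (p, q) = (-0.337500, 0.812500), (dp/dtau, dq/dtau) = (1.625000, -1.875000); Gamma_ppp = 0.000000, Gamma_ppq = 0.000000, Gamma_pqq = 0.000000, Gamma_qpp = 0.000000, Gamma_qpq = 0.000000, Gamma_qqq = 0.000000; k4 = (1.625000, -1.875000, 0.000000, 0.000000)
  Y <- Y + (h/6)(k1 + 2k2 + 2k3 + k4): p = -0.3375, q = 0.8125, dp/dtau = 1.6250, dq/dtau = -1.8750

Answer: p = -0.3375, q = 0.8125, dp/dtau = 1.6250, dq/dtau = -1.8750


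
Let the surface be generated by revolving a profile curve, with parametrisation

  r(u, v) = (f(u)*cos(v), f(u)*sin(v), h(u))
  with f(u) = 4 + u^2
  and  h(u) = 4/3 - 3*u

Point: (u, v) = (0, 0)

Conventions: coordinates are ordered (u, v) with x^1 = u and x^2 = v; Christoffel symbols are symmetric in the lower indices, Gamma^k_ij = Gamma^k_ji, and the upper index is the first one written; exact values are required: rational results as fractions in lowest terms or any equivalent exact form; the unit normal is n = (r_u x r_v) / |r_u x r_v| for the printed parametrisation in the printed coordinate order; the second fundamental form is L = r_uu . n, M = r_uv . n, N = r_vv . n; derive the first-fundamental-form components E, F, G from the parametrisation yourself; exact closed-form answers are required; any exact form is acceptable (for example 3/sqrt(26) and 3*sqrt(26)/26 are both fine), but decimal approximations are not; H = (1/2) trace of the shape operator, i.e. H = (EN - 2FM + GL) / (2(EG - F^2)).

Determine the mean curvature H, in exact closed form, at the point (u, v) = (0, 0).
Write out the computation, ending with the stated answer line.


f = 4, f' = 0, f'' = 2, h' = -3, h'' = 0
E = 9, F = 0, G = 16; answer radicand W^2 = 9
unnormalised second-form numerators: l = 6, m = 0, n = -12; L = l/sqrt(9), and similarly M = m/sqrt(W^2), N = n/sqrt(W^2)
H = (E*n - 2*F*m + G*l) / (2*(EG - F^2)*sqrt(W^2)); E*n - 2*F*m + G*l = -12, EG - F^2 = 144, so H = (-1/24)/sqrt(9)

Answer: H = -1/72


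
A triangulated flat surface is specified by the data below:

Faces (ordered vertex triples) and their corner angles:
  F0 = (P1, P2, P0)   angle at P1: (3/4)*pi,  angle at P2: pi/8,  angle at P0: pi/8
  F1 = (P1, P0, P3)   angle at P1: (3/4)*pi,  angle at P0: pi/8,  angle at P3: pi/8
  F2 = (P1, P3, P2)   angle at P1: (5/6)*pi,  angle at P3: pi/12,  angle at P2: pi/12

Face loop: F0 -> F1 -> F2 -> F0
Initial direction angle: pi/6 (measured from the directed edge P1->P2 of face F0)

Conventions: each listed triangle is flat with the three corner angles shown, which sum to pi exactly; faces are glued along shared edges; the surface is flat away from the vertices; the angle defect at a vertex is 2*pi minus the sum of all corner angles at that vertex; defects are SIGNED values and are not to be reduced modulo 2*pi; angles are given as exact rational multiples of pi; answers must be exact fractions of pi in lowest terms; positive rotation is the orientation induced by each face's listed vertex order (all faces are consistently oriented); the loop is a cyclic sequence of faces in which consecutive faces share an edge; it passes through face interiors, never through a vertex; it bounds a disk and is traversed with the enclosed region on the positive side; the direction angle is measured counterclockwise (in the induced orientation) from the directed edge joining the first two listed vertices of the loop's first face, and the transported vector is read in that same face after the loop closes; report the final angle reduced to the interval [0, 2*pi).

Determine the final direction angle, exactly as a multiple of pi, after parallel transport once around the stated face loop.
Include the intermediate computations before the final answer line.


enclosed vertex P1: corner angles sum to (7/3)*pi, defect = 2*pi - (7/3)*pi = -pi/3
by Gauss-Bonnet the loop rotates the vector by the enclosed defect sum (positive orientation, mod 2*pi)
final angle = pi/6 - pi/3 = (11/6)*pi (mod 2*pi)

Answer: final direction angle = (11/6)*pi


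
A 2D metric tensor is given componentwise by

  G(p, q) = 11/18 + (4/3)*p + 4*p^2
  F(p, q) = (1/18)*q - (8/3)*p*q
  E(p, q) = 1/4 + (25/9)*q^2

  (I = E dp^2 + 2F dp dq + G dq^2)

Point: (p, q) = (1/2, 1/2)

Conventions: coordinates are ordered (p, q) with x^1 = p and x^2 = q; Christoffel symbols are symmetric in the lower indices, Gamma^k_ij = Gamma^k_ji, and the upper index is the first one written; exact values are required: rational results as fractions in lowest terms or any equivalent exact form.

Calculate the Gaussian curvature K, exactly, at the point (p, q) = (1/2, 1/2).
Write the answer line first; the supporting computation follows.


Answer: K = -155104/63001

E = 17/18, F = -23/36, G = 41/18, EG - F^2 = 251/144 at the point
E_p = 0, E_q = 25/9, F_p = -4/3, F_q = -23/18, G_p = 16/3, G_q = 0
E_qq = 50/9, F_pq = -8/3, G_pp = 8
Using the Brioschi determinant formula for K from the metric derivatives:
M1 = [[-E_qq/2 + F_pq - G_pp/2, E_p/2, F_p - E_q/2], [F_q - G_p/2, E, F], [G_q/2, F, G]] = [[-85/9, 0, -49/18], [-71/18, 17/18, -23/36], [0, -23/36, 41/18]]; det M1 = -17002/729
M2 = [[0, E_q/2, G_p/2], [E_q/2, E, F], [G_p/2, F, G]] = [[0, 25/18, 8/3], [25/18, 17/18, -23/36], [8/3, -23/36, 41/18]]; det M2 = -92393/5832
det M1 - det M2 = -4847/648; K = -4847/648 / (251/144)^2 = -155104/63001


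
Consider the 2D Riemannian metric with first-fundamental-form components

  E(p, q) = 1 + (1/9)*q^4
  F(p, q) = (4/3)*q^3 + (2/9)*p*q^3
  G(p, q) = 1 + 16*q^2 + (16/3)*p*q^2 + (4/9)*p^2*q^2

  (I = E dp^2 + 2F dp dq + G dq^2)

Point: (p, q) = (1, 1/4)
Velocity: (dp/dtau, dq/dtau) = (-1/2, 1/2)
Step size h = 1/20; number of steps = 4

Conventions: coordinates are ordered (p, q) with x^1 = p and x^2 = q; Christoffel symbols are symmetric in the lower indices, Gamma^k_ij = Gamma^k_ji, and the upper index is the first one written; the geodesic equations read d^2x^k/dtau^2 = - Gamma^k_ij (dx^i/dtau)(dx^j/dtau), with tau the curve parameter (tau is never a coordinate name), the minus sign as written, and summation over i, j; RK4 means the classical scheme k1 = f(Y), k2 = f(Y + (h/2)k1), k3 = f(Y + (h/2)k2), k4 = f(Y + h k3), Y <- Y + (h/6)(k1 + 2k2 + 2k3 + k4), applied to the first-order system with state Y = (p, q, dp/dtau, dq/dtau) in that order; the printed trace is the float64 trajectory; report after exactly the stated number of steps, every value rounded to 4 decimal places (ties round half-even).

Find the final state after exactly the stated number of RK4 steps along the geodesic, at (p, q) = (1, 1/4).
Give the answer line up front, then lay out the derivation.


Answer: p = 0.8998, q = 0.3410, dp/dtau = -0.5017, dq/dtau = 0.4170

f(Y) = (dp/dtau, dq/dtau, -Gamma^p_ij Y'^i Y'^j, -Gamma^q_ij Y'^i Y'^j) with the Gammas evaluated at the stage position; h = 0.050000; intermediate values shown to 6 dp
step 0: p = 1.0000, q = 0.2500, dp/dtau = -0.5000, dq/dtau = 0.5000
step 1:
  k1: at (p, q) = (1.000000, 0.250000), (dp/dtau, dq/dtau) = (-0.500000, 0.500000); Gamma_ppp = 0.000000, Gamma_ppq = 0.001470, Gamma_pqq = 0.041169, Gamma_qpp = 0.000000, Gamma_qpq = 0.082338, Gamma_qqq = 2.305459; k1 = (-0.500000, 0.500000, -0.009557, -0.535196)
  k2: at (p, q) = (0.987500, 0.262500), (dp/dtau, dq/dtau) = (-0.500239, 0.486620); Gamma_ppp = 0.000000, Gamma_ppq = 0.001611, Gamma_pqq = 0.042870, Gamma_qpp = 0.000000, Gamma_qpq = 0.085741, Gamma_qqq = 2.282343; k2 = (-0.500239, 0.486620, -0.009368, -0.498714)
  k3: at (p, q) = (0.987494, 0.262166), (dp/dtau, dq/dtau) = (-0.500234, 0.487532); Gamma_ppp = 0.000000, Gamma_ppq = 0.001607, Gamma_pqq = 0.042827, Gamma_qpp = 0.000000, Gamma_qpq = 0.085653, Gamma_qqq = 2.282920; k3 = (-0.500234, 0.487532, -0.009396, -0.500843)
  k4: at (p, q) = (0.974988, 0.274377), (dp/dtau, dq/dtau) = (-0.500470, 0.474958); Gamma_ppp = 0.000000, Gamma_ppq = 0.001746, Gamma_pqq = 0.044395, Gamma_qpp = 0.000000, Gamma_qpq = 0.088789, Gamma_qqq = 2.257130; k4 = (-0.500470, 0.474958, -0.009185, -0.466964)
  Y <- Y + (h/6)(k1 + 2k2 + 2k3 + k4): p = 0.9750, q = 0.2744, dp/dtau = -0.5005, dq/dtau = 0.4750
step 2:
  k1: at (p, q) = (0.974988, 0.274361), (dp/dtau, dq/dtau) = (-0.500469, 0.474989); Gamma_ppp = 0.000000, Gamma_ppq = 0.001746, Gamma_pqq = 0.044393, Gamma_qpp = 0.000000, Gamma_qpq = 0.088785, Gamma_qqq = 2.257162; k1 = (-0.500469, 0.474989, -0.009185, -0.467038)
  k2: at (p, q) = (0.962476, 0.286235), (dp/dtau, dq/dtau) = (-0.500699, 0.463313); Gamma_ppp = 0.000000, Gamma_ppq = 0.001884, Gamma_pqq = 0.045831, Gamma_qpp = 0.000000, Gamma_qpq = 0.091661, Gamma_qqq = 2.229596; k2 = (-0.500699, 0.463313, -0.008964, -0.436076)
  k3: at (p, q) = (0.962471, 0.285943), (dp/dtau, dq/dtau) = (-0.500693, 0.464087); Gamma_ppp = 0.000000, Gamma_ppq = 0.001881, Gamma_pqq = 0.045797, Gamma_qpp = 0.000000, Gamma_qpq = 0.091594, Gamma_qqq = 2.230225; k3 = (-0.500693, 0.464087, -0.008990, -0.437773)
  k4: at (p, q) = (0.949954, 0.297565), (dp/dtau, dq/dtau) = (-0.500918, 0.453101); Gamma_ppp = 0.000000, Gamma_ppq = 0.002018, Gamma_pqq = 0.047128, Gamma_qpp = 0.000000, Gamma_qpq = 0.094256, Gamma_qqq = 2.201453; k4 = (-0.500918, 0.453101, -0.008759, -0.409173)
  Y <- Y + (h/6)(k1 + 2k2 + 2k3 + k4): p = 0.9500, q = 0.2976, dp/dtau = -0.5009, dq/dtau = 0.4531
step 3:
  k1: at (p, q) = (0.949953, 0.297551), (dp/dtau, dq/dtau) = (-0.500918, 0.453123); Gamma_ppp = 0.000000, Gamma_ppq = 0.002018, Gamma_pqq = 0.047127, Gamma_qpp = 0.000000, Gamma_qpq = 0.094253, Gamma_qqq = 2.201484; k1 = (-0.500918, 0.453123, -0.008760, -0.409224)
  k2: at (p, q) = (0.937431, 0.308879), (dp/dtau, dq/dtau) = (-0.501137, 0.442893); Gamma_ppp = 0.000000, Gamma_ppq = 0.002153, Gamma_pqq = 0.048355, Gamma_qpp = 0.000000, Gamma_qpq = 0.096709, Gamma_qqq = 2.172084; k2 = (-0.501137, 0.442893, -0.008529, -0.383134)
  k3: at (p, q) = (0.937425, 0.308624), (dp/dtau, dq/dtau) = (-0.501131, 0.443545); Gamma_ppp = 0.000000, Gamma_ppq = 0.002150, Gamma_pqq = 0.048328, Gamma_qpp = 0.000000, Gamma_qpq = 0.096656, Gamma_qqq = 2.172700; k3 = (-0.501131, 0.443545, -0.008552, -0.384472)
  k4: at (p, q) = (0.924897, 0.319729), (dp/dtau, dq/dtau) = (-0.501345, 0.433900); Gamma_ppp = 0.000000, Gamma_ppq = 0.002284, Gamma_pqq = 0.049471, Gamma_qpp = 0.000000, Gamma_qpq = 0.098942, Gamma_qqq = 2.142944; k4 = (-0.501345, 0.433900, -0.008320, -0.360404)
  Y <- Y + (h/6)(k1 + 2k2 + 2k3 + k4): p = 0.9249, q = 0.3197, dp/dtau = -0.5013, dq/dtau = 0.4339
step 4:
  k1: at (p, q) = (0.924897, 0.319717), (dp/dtau, dq/dtau) = (-0.501345, 0.433916); Gamma_ppp = 0.000000, Gamma_ppq = 0.002284, Gamma_pqq = 0.049470, Gamma_qpp = 0.000000, Gamma_qpq = 0.098939, Gamma_qqq = 2.142973; k1 = (-0.501345, 0.433916, -0.008321, -0.360440)
  k2: at (p, q) = (0.912363, 0.330565), (dp/dtau, dq/dtau) = (-0.501553, 0.424905); Gamma_ppp = 0.000000, Gamma_ppq = 0.002416, Gamma_pqq = 0.050530, Gamma_qpp = 0.000000, Gamma_qpq = 0.101060, Gamma_qqq = 2.113239; k2 = (-0.501553, 0.424905, -0.008093, -0.338460)
  k3: at (p, q) = (0.912358, 0.330340), (dp/dtau, dq/dtau) = (-0.501547, 0.425455); Gamma_ppp = 0.000000, Gamma_ppq = 0.002414, Gamma_pqq = 0.050509, Gamma_qpp = 0.000000, Gamma_qpq = 0.101019, Gamma_qqq = 2.113812; k3 = (-0.501547, 0.425455, -0.008113, -0.339513)
  k4: at (p, q) = (0.899819, 0.340990), (dp/dtau, dq/dtau) = (-0.501750, 0.416941); Gamma_ppp = 0.000000, Gamma_ppq = 0.002545, Gamma_pqq = 0.051501, Gamma_qpp = 0.000000, Gamma_qpq = 0.103002, Gamma_qqq = 2.084207; k4 = (-0.501750, 0.416941, -0.007888, -0.319222)
  Y <- Y + (h/6)(k1 + 2k2 + 2k3 + k4): p = 0.8998, q = 0.3410, dp/dtau = -0.5017, dq/dtau = 0.4170
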